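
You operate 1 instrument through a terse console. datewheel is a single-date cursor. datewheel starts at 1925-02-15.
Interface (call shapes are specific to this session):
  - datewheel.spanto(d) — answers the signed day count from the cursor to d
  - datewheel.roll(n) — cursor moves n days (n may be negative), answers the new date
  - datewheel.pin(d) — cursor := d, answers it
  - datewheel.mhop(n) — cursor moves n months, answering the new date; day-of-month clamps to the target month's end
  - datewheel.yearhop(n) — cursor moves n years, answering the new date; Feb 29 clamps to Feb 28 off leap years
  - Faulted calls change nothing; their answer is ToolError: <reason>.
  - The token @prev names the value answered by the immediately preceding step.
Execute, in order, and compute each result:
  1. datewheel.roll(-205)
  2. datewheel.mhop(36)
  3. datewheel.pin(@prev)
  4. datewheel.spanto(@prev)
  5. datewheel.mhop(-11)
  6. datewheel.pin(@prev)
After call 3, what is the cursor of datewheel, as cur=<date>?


Answer: cur=1927-07-25

Derivation:
Act: datewheel.roll[n='-205']
Obs: 1924-07-25
Act: datewheel.mhop[n='36']
Obs: 1927-07-25
Act: datewheel.pin[d='@prev']
Obs: 1927-07-25
Act: datewheel.spanto[d='@prev']
Obs: 0
Act: datewheel.mhop[n='-11']
Obs: 1926-08-25
Act: datewheel.pin[d='@prev']
Obs: 1926-08-25


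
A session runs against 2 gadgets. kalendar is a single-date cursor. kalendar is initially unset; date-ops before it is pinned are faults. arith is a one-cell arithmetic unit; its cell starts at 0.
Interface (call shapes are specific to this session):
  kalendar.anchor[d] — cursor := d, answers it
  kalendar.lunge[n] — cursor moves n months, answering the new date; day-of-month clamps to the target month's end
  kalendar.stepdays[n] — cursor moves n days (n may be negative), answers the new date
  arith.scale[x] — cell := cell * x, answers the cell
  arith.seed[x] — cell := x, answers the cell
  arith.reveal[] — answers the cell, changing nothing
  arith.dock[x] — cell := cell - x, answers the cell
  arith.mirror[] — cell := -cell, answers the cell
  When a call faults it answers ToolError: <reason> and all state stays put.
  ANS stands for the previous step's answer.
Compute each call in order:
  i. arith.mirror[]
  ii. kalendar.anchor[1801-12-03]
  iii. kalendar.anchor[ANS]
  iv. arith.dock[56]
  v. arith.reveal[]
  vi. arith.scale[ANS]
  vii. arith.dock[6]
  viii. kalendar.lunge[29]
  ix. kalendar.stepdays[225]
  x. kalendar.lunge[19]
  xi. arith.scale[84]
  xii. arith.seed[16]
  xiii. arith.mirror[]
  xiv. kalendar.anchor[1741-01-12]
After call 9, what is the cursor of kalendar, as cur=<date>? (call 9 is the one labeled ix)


Step: arith.mirror[]
Result: 0
Step: kalendar.anchor[d: 1801-12-03]
Result: 1801-12-03
Step: kalendar.anchor[d: ANS]
Result: 1801-12-03
Step: arith.dock[x: 56]
Result: -56
Step: arith.reveal[]
Result: -56
Step: arith.scale[x: ANS]
Result: 3136
Step: arith.dock[x: 6]
Result: 3130
Step: kalendar.lunge[n: 29]
Result: 1804-05-03
Step: kalendar.stepdays[n: 225]
Result: 1804-12-14
Step: kalendar.lunge[n: 19]
Result: 1806-07-14
Step: arith.scale[x: 84]
Result: 262920
Step: arith.seed[x: 16]
Result: 16
Step: arith.mirror[]
Result: -16
Step: kalendar.anchor[d: 1741-01-12]
Result: 1741-01-12

Answer: cur=1804-12-14


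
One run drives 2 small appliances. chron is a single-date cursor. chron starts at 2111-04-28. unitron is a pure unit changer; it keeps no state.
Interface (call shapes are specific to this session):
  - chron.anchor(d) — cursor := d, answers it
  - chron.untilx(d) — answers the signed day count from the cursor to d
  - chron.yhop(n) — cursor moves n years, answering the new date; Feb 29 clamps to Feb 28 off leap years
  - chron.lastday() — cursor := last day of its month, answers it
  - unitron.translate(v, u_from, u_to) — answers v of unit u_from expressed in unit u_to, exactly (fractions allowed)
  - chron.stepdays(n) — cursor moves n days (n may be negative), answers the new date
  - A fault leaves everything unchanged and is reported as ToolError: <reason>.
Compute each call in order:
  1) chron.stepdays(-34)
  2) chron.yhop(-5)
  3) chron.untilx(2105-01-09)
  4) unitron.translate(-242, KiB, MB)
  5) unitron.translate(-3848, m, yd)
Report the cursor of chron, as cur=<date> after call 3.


Answer: cur=2106-03-25

Derivation:
Step: chron.stepdays[n='-34']
Result: 2111-03-25
Step: chron.yhop[n='-5']
Result: 2106-03-25
Step: chron.untilx[d='2105-01-09']
Result: -440
Step: unitron.translate[v='-242'; u_from='KiB'; u_to='MB']
Result: -3872/15625
Step: unitron.translate[v='-3848'; u_from='m'; u_to='yd']
Result: -4810000/1143


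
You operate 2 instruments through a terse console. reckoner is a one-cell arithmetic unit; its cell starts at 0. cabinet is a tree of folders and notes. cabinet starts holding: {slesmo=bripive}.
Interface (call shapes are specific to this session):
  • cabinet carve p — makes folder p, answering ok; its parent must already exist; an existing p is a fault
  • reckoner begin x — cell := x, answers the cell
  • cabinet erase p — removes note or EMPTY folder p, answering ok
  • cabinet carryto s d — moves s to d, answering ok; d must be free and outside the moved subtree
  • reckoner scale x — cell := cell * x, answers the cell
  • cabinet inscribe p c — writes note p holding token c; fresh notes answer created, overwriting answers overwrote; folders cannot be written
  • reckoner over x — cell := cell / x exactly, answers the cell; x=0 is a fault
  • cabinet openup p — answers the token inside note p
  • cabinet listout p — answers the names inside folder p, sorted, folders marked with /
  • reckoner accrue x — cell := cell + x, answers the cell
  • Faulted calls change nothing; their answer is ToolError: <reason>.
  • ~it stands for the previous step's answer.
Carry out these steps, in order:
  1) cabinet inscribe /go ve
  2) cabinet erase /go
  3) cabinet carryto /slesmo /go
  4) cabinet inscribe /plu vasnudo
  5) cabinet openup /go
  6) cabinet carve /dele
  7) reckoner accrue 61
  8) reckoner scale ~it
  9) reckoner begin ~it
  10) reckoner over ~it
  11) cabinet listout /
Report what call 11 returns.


Answer: [dele/, go, plu]

Derivation:
·→ cabinet inscribe(p='/go', c='ve')
·← created
·→ cabinet erase(p='/go')
·← ok
·→ cabinet carryto(s='/slesmo', d='/go')
·← ok
·→ cabinet inscribe(p='/plu', c='vasnudo')
·← created
·→ cabinet openup(p='/go')
·← bripive
·→ cabinet carve(p='/dele')
·← ok
·→ reckoner accrue(x='61')
·← 61
·→ reckoner scale(x='~it')
·← 3721
·→ reckoner begin(x='~it')
·← 3721
·→ reckoner over(x='~it')
·← 1
·→ cabinet listout(p='/')
·← [dele/, go, plu]


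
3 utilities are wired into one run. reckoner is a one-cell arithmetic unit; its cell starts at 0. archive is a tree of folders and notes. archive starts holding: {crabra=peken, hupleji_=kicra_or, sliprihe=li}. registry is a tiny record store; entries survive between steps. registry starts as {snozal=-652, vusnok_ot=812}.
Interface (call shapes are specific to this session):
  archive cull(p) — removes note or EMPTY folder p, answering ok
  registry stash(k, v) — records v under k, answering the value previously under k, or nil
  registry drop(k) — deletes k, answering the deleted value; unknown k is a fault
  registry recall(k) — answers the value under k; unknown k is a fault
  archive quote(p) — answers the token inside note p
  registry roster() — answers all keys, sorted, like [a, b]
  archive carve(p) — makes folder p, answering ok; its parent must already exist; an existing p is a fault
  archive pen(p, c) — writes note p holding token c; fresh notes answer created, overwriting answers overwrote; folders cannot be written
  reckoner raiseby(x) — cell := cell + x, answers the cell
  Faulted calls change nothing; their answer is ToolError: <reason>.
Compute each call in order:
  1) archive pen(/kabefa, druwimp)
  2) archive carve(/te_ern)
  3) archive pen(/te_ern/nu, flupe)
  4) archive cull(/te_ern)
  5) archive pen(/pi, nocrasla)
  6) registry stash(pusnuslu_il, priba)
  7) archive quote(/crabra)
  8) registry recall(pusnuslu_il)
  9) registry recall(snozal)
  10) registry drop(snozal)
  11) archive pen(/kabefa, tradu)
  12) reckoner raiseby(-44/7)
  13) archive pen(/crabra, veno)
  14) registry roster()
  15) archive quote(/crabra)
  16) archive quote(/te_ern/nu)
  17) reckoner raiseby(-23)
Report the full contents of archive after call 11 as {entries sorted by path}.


Answer: {crabra=peken, hupleji_=kicra_or, kabefa=tradu, pi=nocrasla, sliprihe=li, te_ern/, te_ern/nu=flupe}

Derivation:
Act: archive pen[p=/kabefa; c=druwimp]
Obs: created
Act: archive carve[p=/te_ern]
Obs: ok
Act: archive pen[p=/te_ern/nu; c=flupe]
Obs: created
Act: archive cull[p=/te_ern]
Obs: ToolError: not empty
Act: archive pen[p=/pi; c=nocrasla]
Obs: created
Act: registry stash[k=pusnuslu_il; v=priba]
Obs: nil
Act: archive quote[p=/crabra]
Obs: peken
Act: registry recall[k=pusnuslu_il]
Obs: priba
Act: registry recall[k=snozal]
Obs: -652
Act: registry drop[k=snozal]
Obs: -652
Act: archive pen[p=/kabefa; c=tradu]
Obs: overwrote
Act: reckoner raiseby[x=-44/7]
Obs: -44/7
Act: archive pen[p=/crabra; c=veno]
Obs: overwrote
Act: registry roster[]
Obs: [pusnuslu_il, vusnok_ot]
Act: archive quote[p=/crabra]
Obs: veno
Act: archive quote[p=/te_ern/nu]
Obs: flupe
Act: reckoner raiseby[x=-23]
Obs: -205/7


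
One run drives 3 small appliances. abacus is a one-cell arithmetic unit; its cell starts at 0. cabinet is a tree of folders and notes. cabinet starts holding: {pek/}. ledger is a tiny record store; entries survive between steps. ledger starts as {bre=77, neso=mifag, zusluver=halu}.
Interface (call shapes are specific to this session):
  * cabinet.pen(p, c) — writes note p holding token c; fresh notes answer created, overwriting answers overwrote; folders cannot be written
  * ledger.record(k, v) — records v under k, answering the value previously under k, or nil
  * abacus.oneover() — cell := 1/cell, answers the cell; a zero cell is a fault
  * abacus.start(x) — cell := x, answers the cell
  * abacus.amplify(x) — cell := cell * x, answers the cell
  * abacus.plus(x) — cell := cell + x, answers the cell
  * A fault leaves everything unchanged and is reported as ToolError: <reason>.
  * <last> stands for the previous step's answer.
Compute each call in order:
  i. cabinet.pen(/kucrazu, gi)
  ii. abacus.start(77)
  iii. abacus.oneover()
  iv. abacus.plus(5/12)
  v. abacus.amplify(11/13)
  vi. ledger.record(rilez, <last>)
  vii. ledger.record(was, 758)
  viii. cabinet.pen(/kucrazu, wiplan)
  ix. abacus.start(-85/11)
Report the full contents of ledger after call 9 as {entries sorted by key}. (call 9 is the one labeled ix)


Answer: {bre=77, neso=mifag, rilez=397/1092, was=758, zusluver=halu}

Derivation:
·→ cabinet.pen(/kucrazu, gi)
·← created
·→ abacus.start(77)
·← 77
·→ abacus.oneover()
·← 1/77
·→ abacus.plus(5/12)
·← 397/924
·→ abacus.amplify(11/13)
·← 397/1092
·→ ledger.record(rilez, <last>)
·← nil
·→ ledger.record(was, 758)
·← nil
·→ cabinet.pen(/kucrazu, wiplan)
·← overwrote
·→ abacus.start(-85/11)
·← -85/11


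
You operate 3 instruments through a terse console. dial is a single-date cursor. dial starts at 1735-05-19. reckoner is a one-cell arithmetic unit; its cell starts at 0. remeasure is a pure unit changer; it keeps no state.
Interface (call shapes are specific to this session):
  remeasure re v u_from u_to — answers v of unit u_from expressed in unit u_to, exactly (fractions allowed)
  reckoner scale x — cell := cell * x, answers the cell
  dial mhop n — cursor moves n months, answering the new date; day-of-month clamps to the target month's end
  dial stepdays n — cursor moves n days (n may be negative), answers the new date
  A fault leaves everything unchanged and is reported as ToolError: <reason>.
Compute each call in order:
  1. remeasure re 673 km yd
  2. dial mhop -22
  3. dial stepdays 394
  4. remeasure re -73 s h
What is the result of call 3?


Answer: 1734-08-17

Derivation:
>>> remeasure re v→673 u_from→km u_to→yd
  841250000/1143
>>> dial mhop n→-22
  1733-07-19
>>> dial stepdays n→394
  1734-08-17
>>> remeasure re v→-73 u_from→s u_to→h
  -73/3600


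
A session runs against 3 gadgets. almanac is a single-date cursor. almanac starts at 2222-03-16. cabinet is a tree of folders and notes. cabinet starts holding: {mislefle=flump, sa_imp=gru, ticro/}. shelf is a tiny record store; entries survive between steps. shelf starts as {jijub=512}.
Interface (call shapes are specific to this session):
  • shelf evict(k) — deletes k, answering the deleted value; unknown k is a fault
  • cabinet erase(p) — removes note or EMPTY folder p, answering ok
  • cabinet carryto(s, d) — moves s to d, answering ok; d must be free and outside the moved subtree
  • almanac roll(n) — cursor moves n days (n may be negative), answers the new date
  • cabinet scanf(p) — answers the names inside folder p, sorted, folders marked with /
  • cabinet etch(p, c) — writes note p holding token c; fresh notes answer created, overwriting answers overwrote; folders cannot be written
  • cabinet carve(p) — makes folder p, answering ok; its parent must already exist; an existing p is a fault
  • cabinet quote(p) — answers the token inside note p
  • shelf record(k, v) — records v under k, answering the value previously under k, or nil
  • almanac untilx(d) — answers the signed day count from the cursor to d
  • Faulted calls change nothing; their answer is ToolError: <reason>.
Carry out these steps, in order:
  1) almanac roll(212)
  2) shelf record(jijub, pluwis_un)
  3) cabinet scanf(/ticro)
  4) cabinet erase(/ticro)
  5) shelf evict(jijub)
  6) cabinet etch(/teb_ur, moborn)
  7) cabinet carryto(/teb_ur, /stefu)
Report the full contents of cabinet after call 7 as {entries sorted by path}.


>> almanac roll(n: 212)
<< 2222-10-14
>> shelf record(k: jijub, v: pluwis_un)
<< 512
>> cabinet scanf(p: /ticro)
<< []
>> cabinet erase(p: /ticro)
<< ok
>> shelf evict(k: jijub)
<< pluwis_un
>> cabinet etch(p: /teb_ur, c: moborn)
<< created
>> cabinet carryto(s: /teb_ur, d: /stefu)
<< ok

Answer: {mislefle=flump, sa_imp=gru, stefu=moborn}


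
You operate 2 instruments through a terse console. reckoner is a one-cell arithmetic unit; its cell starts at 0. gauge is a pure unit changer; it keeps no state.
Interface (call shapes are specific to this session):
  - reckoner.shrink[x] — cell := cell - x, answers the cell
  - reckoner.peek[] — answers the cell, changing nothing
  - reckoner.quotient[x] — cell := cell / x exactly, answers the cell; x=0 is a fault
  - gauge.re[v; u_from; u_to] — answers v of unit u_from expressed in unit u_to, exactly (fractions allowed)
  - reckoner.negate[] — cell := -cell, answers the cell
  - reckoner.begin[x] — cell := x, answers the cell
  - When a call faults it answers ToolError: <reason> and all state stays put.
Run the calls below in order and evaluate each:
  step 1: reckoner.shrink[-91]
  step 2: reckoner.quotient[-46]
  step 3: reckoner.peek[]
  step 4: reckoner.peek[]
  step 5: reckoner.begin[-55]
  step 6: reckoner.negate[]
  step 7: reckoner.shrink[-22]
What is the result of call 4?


> reckoner.shrink -91
[out] 91
> reckoner.quotient -46
[out] -91/46
> reckoner.peek
[out] -91/46
> reckoner.peek
[out] -91/46
> reckoner.begin -55
[out] -55
> reckoner.negate
[out] 55
> reckoner.shrink -22
[out] 77

Answer: -91/46


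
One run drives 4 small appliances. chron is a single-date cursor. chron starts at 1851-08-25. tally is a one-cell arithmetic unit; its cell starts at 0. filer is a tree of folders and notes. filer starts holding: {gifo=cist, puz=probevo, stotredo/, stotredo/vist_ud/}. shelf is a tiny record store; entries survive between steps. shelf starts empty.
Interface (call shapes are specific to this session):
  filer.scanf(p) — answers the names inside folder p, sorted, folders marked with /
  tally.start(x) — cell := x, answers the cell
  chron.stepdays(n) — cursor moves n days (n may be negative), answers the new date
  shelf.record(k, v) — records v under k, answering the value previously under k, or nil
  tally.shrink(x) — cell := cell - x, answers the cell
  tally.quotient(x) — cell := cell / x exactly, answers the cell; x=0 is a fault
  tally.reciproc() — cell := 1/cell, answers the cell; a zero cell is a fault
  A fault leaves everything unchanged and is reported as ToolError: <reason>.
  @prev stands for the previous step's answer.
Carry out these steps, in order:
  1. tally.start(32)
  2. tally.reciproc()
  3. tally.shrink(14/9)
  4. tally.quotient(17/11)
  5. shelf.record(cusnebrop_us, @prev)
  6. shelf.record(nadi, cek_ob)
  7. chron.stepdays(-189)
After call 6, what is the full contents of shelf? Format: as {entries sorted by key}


Answer: {cusnebrop_us=-4829/4896, nadi=cek_ob}

Derivation:
Act: tally.start[x→32]
Obs: 32
Act: tally.reciproc[]
Obs: 1/32
Act: tally.shrink[x→14/9]
Obs: -439/288
Act: tally.quotient[x→17/11]
Obs: -4829/4896
Act: shelf.record[k→cusnebrop_us; v→@prev]
Obs: nil
Act: shelf.record[k→nadi; v→cek_ob]
Obs: nil
Act: chron.stepdays[n→-189]
Obs: 1851-02-17


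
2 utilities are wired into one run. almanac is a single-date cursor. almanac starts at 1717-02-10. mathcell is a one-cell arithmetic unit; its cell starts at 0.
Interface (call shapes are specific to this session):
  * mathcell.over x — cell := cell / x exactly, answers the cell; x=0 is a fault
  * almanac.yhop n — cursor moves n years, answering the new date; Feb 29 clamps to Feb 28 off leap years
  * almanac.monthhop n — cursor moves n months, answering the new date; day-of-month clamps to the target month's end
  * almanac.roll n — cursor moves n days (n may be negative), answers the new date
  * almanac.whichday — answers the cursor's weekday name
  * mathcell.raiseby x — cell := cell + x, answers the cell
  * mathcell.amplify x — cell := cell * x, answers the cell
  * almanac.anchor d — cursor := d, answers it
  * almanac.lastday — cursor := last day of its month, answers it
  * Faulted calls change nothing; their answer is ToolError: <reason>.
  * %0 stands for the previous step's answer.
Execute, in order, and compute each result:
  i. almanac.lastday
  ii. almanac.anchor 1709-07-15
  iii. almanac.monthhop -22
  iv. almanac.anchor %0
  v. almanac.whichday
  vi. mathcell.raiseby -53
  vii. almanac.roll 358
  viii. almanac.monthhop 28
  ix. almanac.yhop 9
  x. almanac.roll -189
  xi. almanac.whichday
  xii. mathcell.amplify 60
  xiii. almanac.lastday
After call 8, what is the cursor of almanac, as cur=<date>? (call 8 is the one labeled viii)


Answer: cur=1711-01-07

Derivation:
# 1. almanac.lastday() : 1717-02-28
# 2. almanac.anchor(d=1709-07-15) : 1709-07-15
# 3. almanac.monthhop(n=-22) : 1707-09-15
# 4. almanac.anchor(d=%0) : 1707-09-15
# 5. almanac.whichday() : Thursday
# 6. mathcell.raiseby(x=-53) : -53
# 7. almanac.roll(n=358) : 1708-09-07
# 8. almanac.monthhop(n=28) : 1711-01-07
# 9. almanac.yhop(n=9) : 1720-01-07
# 10. almanac.roll(n=-189) : 1719-07-02
# 11. almanac.whichday() : Sunday
# 12. mathcell.amplify(x=60) : -3180
# 13. almanac.lastday() : 1719-07-31


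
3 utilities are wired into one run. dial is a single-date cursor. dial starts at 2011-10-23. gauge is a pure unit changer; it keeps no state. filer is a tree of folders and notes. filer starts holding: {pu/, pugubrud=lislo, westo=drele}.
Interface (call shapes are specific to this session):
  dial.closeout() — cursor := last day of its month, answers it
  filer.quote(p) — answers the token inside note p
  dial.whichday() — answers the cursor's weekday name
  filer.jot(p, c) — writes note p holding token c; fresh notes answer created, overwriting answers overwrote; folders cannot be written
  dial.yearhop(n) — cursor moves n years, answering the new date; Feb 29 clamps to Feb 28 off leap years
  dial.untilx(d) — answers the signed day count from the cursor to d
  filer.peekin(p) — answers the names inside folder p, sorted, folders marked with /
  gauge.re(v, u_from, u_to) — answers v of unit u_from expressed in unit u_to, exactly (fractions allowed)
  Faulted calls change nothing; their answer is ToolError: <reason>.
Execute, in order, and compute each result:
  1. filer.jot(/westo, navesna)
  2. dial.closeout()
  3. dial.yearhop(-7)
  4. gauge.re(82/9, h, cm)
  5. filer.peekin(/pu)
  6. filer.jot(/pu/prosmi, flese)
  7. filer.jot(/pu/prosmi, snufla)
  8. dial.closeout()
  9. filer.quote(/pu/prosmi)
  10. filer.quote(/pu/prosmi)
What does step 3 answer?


Next I call filer.jot with p='/westo', c='navesna', and get overwrote.
Then dial.closeout(), which returns 2011-10-31.
Next I call dial.yearhop with n='-7', and get 2004-10-31.
I run gauge.re with v='82/9', u_from='h', u_to='cm', and get ToolError: incompatible units.
I invoke filer.peekin with p='/pu', and get [].
Using filer.jot with p='/pu/prosmi', c='flese', yielding created.
Calling filer.jot with p='/pu/prosmi', c='snufla', and get overwrote.
Invoking dial.closeout, — result: 2004-10-31.
Next I call filer.quote with p='/pu/prosmi', → snufla.
Next I call filer.quote with p='/pu/prosmi', → snufla.

Answer: 2004-10-31


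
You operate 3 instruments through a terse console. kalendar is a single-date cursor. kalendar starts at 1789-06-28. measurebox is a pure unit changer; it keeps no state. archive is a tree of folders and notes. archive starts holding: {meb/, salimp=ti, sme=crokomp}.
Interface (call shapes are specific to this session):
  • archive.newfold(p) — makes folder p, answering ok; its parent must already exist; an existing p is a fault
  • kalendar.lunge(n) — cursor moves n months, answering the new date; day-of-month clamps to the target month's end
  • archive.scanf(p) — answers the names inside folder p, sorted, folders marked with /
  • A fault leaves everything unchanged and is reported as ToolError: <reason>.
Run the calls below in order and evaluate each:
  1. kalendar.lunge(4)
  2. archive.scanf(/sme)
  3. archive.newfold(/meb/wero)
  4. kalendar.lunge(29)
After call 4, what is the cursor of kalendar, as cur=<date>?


Do: kalendar.lunge[n='4']
See: 1789-10-28
Do: archive.scanf[p='/sme']
See: ToolError: not a directory
Do: archive.newfold[p='/meb/wero']
See: ok
Do: kalendar.lunge[n='29']
See: 1792-03-28

Answer: cur=1792-03-28


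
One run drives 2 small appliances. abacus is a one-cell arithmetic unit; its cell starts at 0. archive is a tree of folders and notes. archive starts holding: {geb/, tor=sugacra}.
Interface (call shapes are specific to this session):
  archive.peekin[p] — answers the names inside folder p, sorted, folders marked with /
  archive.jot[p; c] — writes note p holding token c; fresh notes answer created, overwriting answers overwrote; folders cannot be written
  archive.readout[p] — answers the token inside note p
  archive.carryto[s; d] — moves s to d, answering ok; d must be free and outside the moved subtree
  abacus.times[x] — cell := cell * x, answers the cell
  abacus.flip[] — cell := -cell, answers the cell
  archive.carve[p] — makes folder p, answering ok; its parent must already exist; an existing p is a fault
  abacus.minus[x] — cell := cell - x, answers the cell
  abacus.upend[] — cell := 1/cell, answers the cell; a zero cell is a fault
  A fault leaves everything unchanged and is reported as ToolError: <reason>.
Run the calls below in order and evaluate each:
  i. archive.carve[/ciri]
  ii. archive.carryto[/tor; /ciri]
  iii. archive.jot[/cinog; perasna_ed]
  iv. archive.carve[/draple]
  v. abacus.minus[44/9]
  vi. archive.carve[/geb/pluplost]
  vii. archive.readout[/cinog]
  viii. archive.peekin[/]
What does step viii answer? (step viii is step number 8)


Answer: [cinog, ciri/, draple/, geb/, tor]

Derivation:
Next I call carve using p→/ciri, and get ok.
I use carryto using s→/tor, d→/ciri, giving ToolError: exists.
Using jot using p→/cinog, c→perasna_ed, → created.
Next I call carve using p→/draple, and see ok.
Invoking minus using x→44/9, and get -44/9.
I invoke carve using p→/geb/pluplost: ok.
Invoking readout using p→/cinog, yielding perasna_ed.
I invoke peekin using p→/, giving [cinog, ciri/, draple/, geb/, tor].


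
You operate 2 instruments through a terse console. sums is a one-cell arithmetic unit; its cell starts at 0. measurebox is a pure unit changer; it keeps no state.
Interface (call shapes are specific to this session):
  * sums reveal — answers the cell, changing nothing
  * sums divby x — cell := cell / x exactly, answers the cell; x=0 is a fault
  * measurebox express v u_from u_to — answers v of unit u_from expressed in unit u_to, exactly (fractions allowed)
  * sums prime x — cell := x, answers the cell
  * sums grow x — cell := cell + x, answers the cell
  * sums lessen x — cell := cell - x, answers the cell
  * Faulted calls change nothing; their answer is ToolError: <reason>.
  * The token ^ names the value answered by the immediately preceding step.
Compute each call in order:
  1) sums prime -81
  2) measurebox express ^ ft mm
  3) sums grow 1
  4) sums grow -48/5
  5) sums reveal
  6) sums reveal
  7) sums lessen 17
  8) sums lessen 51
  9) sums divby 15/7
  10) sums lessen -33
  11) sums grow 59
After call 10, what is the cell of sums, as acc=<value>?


Answer: acc=-3041/75

Derivation:
Do: sums prime[x=-81]
See: -81
Do: measurebox express[v=^; u_from=ft; u_to=mm]
See: -123444/5
Do: sums grow[x=1]
See: -80
Do: sums grow[x=-48/5]
See: -448/5
Do: sums reveal[]
See: -448/5
Do: sums reveal[]
See: -448/5
Do: sums lessen[x=17]
See: -533/5
Do: sums lessen[x=51]
See: -788/5
Do: sums divby[x=15/7]
See: -5516/75
Do: sums lessen[x=-33]
See: -3041/75
Do: sums grow[x=59]
See: 1384/75


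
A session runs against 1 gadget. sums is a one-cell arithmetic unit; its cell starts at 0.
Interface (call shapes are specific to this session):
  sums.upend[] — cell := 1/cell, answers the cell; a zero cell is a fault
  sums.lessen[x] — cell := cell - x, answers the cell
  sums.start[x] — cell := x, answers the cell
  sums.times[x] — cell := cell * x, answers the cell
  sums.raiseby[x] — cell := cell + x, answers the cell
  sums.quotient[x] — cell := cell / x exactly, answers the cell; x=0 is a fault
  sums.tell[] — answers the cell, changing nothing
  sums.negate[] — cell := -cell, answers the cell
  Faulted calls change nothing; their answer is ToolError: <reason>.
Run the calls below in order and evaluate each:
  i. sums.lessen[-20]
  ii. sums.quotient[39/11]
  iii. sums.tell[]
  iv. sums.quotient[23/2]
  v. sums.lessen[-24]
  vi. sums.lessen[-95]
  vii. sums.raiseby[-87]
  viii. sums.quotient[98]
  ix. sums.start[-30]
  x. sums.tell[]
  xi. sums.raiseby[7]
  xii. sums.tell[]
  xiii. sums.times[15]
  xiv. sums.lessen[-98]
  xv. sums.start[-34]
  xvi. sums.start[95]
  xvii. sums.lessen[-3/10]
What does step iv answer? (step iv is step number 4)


I call sums.lessen on -20, giving 20.
I call sums.quotient on 39/11, and observe 220/39.
Now I run sums.tell(), and see 220/39.
Next I call sums.quotient on 23/2, which returns 440/897.
Calling sums.lessen on -24, yielding 21968/897.
I try sums.lessen on -95, and get 107183/897.
I invoke sums.raiseby on -87, yielding 29144/897.
I use sums.quotient on 98, → 14572/43953.
Then sums.start on -30: -30.
Then sums.tell, yielding -30.
I try sums.raiseby on 7, and get -23.
I call sums.tell: -23.
I call sums.times on 15, which returns -345.
Using sums.lessen on -98, and get -247.
I try sums.start on -34, — result: -34.
Now I run sums.start on 95, and observe 95.
Next I call sums.lessen on -3/10, which returns 953/10.

Answer: 440/897


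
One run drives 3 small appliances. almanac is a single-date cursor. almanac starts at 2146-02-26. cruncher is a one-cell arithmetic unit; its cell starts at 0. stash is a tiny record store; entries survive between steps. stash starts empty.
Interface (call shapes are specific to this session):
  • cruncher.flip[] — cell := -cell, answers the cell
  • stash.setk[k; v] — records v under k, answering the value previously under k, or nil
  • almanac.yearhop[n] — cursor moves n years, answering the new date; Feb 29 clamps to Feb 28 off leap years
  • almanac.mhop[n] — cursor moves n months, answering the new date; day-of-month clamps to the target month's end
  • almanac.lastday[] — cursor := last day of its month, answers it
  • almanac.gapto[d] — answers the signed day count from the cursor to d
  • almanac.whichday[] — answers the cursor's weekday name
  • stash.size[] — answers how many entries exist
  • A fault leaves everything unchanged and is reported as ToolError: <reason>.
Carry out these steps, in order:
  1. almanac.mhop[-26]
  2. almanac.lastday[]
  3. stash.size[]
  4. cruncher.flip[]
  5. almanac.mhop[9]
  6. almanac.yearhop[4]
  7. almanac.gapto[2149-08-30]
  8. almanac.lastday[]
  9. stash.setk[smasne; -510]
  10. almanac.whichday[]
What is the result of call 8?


Answer: 2148-09-30

Derivation:
;; 1. mhop(n='-26') ~> 2143-12-26
;; 2. lastday() ~> 2143-12-31
;; 3. size() ~> 0
;; 4. flip() ~> 0
;; 5. mhop(n='9') ~> 2144-09-30
;; 6. yearhop(n='4') ~> 2148-09-30
;; 7. gapto(d='2149-08-30') ~> 334
;; 8. lastday() ~> 2148-09-30
;; 9. setk(k='smasne', v='-510') ~> nil
;; 10. whichday() ~> Monday


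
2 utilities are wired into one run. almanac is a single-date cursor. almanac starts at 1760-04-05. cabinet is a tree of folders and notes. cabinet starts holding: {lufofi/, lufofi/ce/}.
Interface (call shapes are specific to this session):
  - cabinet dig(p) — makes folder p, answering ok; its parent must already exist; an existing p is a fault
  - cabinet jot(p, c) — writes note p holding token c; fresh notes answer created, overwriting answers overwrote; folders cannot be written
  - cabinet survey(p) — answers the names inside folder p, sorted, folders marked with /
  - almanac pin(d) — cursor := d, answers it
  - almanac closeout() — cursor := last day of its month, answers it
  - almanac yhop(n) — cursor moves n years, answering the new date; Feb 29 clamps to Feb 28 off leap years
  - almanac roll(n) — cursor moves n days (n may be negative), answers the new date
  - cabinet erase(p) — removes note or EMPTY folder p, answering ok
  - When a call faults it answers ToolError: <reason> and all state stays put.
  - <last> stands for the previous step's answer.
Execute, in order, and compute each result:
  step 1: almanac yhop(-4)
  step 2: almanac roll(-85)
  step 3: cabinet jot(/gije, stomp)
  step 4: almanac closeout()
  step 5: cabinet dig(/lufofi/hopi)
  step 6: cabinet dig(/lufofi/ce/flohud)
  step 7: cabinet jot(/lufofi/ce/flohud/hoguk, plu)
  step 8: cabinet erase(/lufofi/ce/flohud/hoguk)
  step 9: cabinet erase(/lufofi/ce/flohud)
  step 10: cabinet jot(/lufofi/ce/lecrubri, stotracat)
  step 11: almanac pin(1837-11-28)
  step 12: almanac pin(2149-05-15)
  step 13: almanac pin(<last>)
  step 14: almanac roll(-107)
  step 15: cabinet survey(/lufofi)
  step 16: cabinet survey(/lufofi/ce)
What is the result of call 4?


I call almanac yhop using n=-4, and get 1756-04-05.
Then almanac roll using n=-85, and get 1756-01-11.
Using cabinet jot using p=/gije, c=stomp, — result: created.
Then almanac closeout(), and see 1756-01-31.
Next I call cabinet dig using p=/lufofi/hopi, and get ok.
Next I call cabinet dig using p=/lufofi/ce/flohud, and observe ok.
Using cabinet jot using p=/lufofi/ce/flohud/hoguk, c=plu, giving created.
I try cabinet erase using p=/lufofi/ce/flohud/hoguk, → ok.
Invoking cabinet erase using p=/lufofi/ce/flohud: ok.
I call cabinet jot using p=/lufofi/ce/lecrubri, c=stotracat, — result: created.
I run almanac pin using d=1837-11-28, giving 1837-11-28.
I try almanac pin using d=2149-05-15, and get 2149-05-15.
I use almanac pin using d=<last>, giving 2149-05-15.
Invoking almanac roll using n=-107, giving 2149-01-28.
I try cabinet survey using p=/lufofi, and observe [ce/, hopi/].
Using cabinet survey using p=/lufofi/ce, → [lecrubri].

Answer: 1756-01-31


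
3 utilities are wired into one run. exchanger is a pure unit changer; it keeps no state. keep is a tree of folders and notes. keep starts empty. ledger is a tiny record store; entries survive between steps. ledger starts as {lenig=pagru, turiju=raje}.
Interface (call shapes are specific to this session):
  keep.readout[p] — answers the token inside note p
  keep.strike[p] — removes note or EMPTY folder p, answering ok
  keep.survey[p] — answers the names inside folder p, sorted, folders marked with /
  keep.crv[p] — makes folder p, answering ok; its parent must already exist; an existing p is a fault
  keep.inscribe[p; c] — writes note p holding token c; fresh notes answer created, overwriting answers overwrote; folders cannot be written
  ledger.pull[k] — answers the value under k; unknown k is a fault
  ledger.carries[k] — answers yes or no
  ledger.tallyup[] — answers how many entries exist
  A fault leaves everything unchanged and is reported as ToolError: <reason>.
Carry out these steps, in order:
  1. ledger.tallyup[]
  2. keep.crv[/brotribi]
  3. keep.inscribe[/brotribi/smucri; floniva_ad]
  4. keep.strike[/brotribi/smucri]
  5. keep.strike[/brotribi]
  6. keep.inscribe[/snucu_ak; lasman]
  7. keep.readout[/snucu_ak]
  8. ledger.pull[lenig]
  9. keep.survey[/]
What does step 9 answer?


Answer: [snucu_ak]

Derivation:
Step: ledger.tallyup[]
Result: 2
Step: keep.crv[p=/brotribi]
Result: ok
Step: keep.inscribe[p=/brotribi/smucri; c=floniva_ad]
Result: created
Step: keep.strike[p=/brotribi/smucri]
Result: ok
Step: keep.strike[p=/brotribi]
Result: ok
Step: keep.inscribe[p=/snucu_ak; c=lasman]
Result: created
Step: keep.readout[p=/snucu_ak]
Result: lasman
Step: ledger.pull[k=lenig]
Result: pagru
Step: keep.survey[p=/]
Result: [snucu_ak]


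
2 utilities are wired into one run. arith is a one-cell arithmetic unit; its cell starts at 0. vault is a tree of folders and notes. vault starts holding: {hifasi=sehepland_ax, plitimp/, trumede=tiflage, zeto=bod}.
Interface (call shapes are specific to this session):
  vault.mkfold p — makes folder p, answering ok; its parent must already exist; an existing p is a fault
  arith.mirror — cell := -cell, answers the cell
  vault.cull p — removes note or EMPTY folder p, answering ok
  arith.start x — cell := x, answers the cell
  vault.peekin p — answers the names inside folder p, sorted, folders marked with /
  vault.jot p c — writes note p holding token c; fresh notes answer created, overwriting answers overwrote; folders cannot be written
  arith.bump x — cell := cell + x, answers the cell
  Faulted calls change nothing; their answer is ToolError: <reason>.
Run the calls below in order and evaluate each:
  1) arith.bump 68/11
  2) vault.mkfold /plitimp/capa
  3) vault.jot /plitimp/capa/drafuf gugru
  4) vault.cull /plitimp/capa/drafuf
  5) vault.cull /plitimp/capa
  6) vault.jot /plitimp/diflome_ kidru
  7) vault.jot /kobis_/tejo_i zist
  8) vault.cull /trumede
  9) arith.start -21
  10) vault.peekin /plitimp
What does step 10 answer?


Answer: [diflome_]

Derivation:
% arith.bump(x='68/11') ~> 68/11
% vault.mkfold(p='/plitimp/capa') ~> ok
% vault.jot(p='/plitimp/capa/drafuf', c='gugru') ~> created
% vault.cull(p='/plitimp/capa/drafuf') ~> ok
% vault.cull(p='/plitimp/capa') ~> ok
% vault.jot(p='/plitimp/diflome_', c='kidru') ~> created
% vault.jot(p='/kobis_/tejo_i', c='zist') ~> ToolError: no parent
% vault.cull(p='/trumede') ~> ok
% arith.start(x='-21') ~> -21
% vault.peekin(p='/plitimp') ~> [diflome_]


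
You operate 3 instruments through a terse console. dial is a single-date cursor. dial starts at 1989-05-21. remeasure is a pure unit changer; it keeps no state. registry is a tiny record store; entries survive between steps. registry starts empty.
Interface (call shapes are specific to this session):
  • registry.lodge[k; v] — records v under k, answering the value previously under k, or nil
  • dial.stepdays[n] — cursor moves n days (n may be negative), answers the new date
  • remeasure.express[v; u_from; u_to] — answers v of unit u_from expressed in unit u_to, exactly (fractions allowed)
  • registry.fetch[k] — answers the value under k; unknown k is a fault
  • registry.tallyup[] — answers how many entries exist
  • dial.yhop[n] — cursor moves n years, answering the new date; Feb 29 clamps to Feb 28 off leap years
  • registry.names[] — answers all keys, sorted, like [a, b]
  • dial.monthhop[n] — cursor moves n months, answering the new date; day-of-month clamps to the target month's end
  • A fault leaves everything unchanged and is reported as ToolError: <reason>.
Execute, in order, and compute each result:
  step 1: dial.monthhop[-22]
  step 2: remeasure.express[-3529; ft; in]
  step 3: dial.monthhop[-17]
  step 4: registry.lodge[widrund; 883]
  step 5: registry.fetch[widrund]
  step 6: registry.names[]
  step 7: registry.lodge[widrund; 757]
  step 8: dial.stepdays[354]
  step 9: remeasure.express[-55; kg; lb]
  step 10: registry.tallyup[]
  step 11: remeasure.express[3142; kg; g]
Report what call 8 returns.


Answer: 1987-02-10

Derivation:
·→ dial.monthhop(n='-22')
·← 1987-07-21
·→ remeasure.express(v='-3529', u_from='ft', u_to='in')
·← -42348
·→ dial.monthhop(n='-17')
·← 1986-02-21
·→ registry.lodge(k='widrund', v='883')
·← nil
·→ registry.fetch(k='widrund')
·← 883
·→ registry.names()
·← [widrund]
·→ registry.lodge(k='widrund', v='757')
·← 883
·→ dial.stepdays(n='354')
·← 1987-02-10
·→ remeasure.express(v='-55', u_from='kg', u_to='lb')
·← -500000000/4123567
·→ registry.tallyup()
·← 1
·→ remeasure.express(v='3142', u_from='kg', u_to='g')
·← 3142000


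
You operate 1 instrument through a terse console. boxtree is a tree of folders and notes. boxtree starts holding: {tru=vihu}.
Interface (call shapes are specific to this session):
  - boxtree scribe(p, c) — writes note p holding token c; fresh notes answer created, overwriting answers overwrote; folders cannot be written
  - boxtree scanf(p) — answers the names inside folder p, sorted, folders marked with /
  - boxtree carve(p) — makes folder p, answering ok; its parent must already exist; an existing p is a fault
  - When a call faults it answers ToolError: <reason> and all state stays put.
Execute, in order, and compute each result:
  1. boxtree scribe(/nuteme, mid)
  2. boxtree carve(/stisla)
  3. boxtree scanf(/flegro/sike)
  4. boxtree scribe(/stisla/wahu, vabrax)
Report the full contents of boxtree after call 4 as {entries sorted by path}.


Answer: {nuteme=mid, stisla/, stisla/wahu=vabrax, tru=vihu}

Derivation:
>>> boxtree scribe /nuteme mid
[out] created
>>> boxtree carve /stisla
[out] ok
>>> boxtree scanf /flegro/sike
[out] ToolError: not found
>>> boxtree scribe /stisla/wahu vabrax
[out] created


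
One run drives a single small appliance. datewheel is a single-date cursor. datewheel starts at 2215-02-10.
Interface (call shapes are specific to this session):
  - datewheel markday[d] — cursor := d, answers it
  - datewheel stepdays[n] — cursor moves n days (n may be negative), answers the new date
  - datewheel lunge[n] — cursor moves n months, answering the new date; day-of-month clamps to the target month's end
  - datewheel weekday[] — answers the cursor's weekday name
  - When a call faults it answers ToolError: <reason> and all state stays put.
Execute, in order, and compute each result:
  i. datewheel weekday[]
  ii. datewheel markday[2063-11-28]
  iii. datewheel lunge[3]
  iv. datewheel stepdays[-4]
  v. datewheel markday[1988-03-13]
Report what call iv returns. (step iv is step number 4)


>> datewheel weekday()
<< Friday
>> datewheel markday(d→2063-11-28)
<< 2063-11-28
>> datewheel lunge(n→3)
<< 2064-02-28
>> datewheel stepdays(n→-4)
<< 2064-02-24
>> datewheel markday(d→1988-03-13)
<< 1988-03-13

Answer: 2064-02-24


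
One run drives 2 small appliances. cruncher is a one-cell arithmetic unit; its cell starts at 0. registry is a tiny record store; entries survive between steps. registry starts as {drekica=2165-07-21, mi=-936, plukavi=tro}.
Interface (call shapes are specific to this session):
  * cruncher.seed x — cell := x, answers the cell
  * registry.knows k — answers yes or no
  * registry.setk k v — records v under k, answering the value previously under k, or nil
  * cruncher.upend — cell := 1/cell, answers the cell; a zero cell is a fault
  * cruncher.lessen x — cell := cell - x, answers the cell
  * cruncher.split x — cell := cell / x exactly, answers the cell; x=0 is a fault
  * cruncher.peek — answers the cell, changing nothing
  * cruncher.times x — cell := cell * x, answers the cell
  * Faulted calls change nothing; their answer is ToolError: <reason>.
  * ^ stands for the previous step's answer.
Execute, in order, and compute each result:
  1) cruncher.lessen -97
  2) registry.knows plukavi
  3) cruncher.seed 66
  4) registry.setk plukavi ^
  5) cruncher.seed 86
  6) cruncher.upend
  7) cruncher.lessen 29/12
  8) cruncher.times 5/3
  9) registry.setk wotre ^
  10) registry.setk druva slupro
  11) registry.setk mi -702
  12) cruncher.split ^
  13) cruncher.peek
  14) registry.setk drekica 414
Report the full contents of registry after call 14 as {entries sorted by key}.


Answer: {drekica=414, druva=slupro, mi=-702, plukavi=66, wotre=-6205/1548}

Derivation:
==> lessen(-97)
<== 97
==> knows(plukavi)
<== yes
==> seed(66)
<== 66
==> setk(plukavi, ^)
<== tro
==> seed(86)
<== 86
==> upend()
<== 1/86
==> lessen(29/12)
<== -1241/516
==> times(5/3)
<== -6205/1548
==> setk(wotre, ^)
<== nil
==> setk(druva, slupro)
<== nil
==> setk(mi, -702)
<== -936
==> split(^)
<== 6205/1448928
==> peek()
<== 6205/1448928
==> setk(drekica, 414)
<== 2165-07-21
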